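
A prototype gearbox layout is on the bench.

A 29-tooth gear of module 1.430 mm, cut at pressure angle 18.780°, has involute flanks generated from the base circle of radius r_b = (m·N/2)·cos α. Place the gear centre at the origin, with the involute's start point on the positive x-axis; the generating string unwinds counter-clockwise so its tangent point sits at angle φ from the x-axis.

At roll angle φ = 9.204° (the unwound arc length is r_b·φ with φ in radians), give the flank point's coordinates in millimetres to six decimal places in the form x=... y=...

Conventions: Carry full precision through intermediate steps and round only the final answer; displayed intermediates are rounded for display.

x=19.882765 y=0.027056

recognized (one wheel, involute flank): single-mesh tooth geometry, m = 1.430, N = 29
pitch radius r_p = m·N/2 = 1.430·29/2 = 20.735000
base radius r_b = r_p·cos α = 20.735000·cos 18.780° = 19.631104
roll angle φ = 9.204° = 0.16064010 rad
x = r_b·(cos φ + φ·sin φ) = 19.882765
y = r_b·(sin φ − φ·cos φ) = 0.027056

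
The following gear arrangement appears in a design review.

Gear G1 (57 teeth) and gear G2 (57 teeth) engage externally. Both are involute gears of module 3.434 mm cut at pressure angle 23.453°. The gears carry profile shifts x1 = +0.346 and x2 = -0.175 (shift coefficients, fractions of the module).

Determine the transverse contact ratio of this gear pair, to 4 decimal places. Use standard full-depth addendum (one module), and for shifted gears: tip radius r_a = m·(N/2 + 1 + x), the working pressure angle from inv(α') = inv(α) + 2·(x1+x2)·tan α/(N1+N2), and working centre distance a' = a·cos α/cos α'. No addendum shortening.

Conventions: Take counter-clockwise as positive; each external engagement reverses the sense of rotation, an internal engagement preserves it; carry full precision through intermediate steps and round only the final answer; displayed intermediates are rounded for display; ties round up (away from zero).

topology: single-mesh involute geometry — m = 3.434, 57T/57T pair
base radii: r_b1 = 89.783735, r_b2 = 89.783735
tip radii: r_a1 = 102.491164, r_a2 = 100.702050
inv(α') = inv(23.453°) + 2·(+0.346-0.175)·tan α/(57+57) = 0.02580677  ⇒  α' = 23.84191°
a' = a·cos α / cos α' = 195.7380·cos 23.453°/cos 23.84191° = 196.320644
action lengths: √(r_a1²−r_b1²) = 49.429947, √(r_a2²−r_b2²) = 45.604647
base pitch p_b = π·m·cos α = 9.896980
CR = (49.429947 + 45.604647 − 196.320644·sin 23.84191°)/9.896980 = 1.584215
contact ratio ≈ 1.5842

1.5842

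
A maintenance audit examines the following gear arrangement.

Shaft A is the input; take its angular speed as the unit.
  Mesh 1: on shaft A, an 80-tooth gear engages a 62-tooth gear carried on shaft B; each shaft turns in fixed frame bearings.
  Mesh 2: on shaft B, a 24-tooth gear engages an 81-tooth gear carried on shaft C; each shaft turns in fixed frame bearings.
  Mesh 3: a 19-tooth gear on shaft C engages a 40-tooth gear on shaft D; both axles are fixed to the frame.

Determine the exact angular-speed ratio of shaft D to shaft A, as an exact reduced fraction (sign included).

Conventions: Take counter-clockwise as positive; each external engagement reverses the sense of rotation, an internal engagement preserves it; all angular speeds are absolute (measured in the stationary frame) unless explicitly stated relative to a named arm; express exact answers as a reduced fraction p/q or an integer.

class = fixed-axis compound train [3 meshes; 3 ratios multiply, 3 sense flips]
mesh 1 [80T→62T]: running ratio 40/31, sense −
mesh 2 [24T→81T]: running ratio 320/837, sense +
mesh 3 [19T→40T]: running ratio 152/837, sense −
ω_out/ω_in = -152/837

-152/837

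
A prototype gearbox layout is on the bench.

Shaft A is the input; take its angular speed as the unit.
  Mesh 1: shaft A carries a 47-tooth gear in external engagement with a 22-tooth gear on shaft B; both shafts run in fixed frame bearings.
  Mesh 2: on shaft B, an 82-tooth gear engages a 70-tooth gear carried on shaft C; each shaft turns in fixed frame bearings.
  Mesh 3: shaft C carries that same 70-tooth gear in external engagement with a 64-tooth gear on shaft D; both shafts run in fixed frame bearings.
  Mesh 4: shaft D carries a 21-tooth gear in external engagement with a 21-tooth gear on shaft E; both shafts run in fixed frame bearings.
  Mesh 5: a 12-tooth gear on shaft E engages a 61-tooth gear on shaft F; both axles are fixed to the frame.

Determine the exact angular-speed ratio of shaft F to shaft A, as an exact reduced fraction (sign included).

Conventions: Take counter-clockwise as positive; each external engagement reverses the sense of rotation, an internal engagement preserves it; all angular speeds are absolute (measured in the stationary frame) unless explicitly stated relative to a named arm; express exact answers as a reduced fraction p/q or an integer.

class = fixed-axis compound train [5 meshes; 5 ratios multiply, 5 sense flips]
mesh 1 [47T→22T]: running ratio 47/22, sense −
mesh 2 [82T→70T]: running ratio 1927/770, sense +
mesh 3 [70T→64T]: running ratio 1927/704, sense −
mesh 4 [21T→21T]: running ratio 1927/704, sense +
mesh 5 [12T→61T]: running ratio 5781/10736, sense −
ω_out/ω_in = -5781/10736

-5781/10736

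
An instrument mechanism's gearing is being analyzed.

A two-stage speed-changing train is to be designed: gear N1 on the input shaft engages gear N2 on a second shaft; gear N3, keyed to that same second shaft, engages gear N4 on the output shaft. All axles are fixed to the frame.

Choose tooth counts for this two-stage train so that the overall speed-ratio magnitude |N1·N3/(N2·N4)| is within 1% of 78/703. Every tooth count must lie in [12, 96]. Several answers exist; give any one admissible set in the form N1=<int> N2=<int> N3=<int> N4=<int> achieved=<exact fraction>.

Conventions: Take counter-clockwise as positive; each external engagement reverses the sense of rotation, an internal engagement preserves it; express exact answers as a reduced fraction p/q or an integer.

design class (target 78/703): fixed-axis compound train
target = 78/703 in lowest terms: an exact hit needs N1·N3 = k·78 and N2·N4 = k·703 for one integer k, every count in [12, 96]; additionally prefer no 1:1 stage (N1 ≠ N2, N3 ≠ N4)
k = 1: no 1:1-free in-range split of k·78 and k·703 into factor pairs; take k = 2
k = 2: N1·N3 = 156 = 12·13, N2·N4 = 1406 = 19·74
achieved = 12·13/(19·74) = 78/703; |achieved − target| = 0 ≤ 39/35150 ✓

N1=12 N2=19 N3=13 N4=74 achieved=78/703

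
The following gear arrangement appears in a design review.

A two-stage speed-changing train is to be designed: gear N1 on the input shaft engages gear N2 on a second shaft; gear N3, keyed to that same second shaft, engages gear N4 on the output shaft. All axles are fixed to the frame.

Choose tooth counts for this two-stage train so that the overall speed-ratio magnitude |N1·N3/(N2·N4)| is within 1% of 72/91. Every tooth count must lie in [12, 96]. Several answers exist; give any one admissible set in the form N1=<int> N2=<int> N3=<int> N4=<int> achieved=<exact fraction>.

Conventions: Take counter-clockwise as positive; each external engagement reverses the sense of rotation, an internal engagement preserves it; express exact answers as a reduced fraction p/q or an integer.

N1=12 N2=13 N3=12 N4=14 achieved=72/91

design class (target 72/91): fixed-axis compound train
target = 72/91 in lowest terms: an exact hit needs N1·N3 = k·72 and N2·N4 = k·91 for one integer k, every count in [12, 96]; additionally prefer no 1:1 stage (N1 ≠ N2, N3 ≠ N4)
k = 1: no 1:1-free in-range split of k·72 and k·91 into factor pairs; take k = 2
k = 2: N1·N3 = 144 = 12·12, N2·N4 = 182 = 13·14
achieved = 12·12/(13·14) = 72/91; |achieved − target| = 0 ≤ 18/2275 ✓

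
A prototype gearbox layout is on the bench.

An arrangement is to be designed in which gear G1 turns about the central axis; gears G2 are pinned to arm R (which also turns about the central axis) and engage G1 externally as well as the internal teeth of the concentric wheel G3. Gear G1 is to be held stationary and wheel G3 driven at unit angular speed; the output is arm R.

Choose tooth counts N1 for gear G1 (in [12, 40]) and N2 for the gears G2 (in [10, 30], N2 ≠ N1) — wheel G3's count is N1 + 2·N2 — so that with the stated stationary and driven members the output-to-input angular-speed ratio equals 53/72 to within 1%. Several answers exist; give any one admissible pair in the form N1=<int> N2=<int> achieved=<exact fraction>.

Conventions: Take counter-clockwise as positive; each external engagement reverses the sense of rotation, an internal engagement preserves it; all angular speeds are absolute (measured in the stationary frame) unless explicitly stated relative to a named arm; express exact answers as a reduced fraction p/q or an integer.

planetary set to be sized for 53/72 (Willis relation)
Willis with ω_sun = 0: ω_arm/ω_ring = N3/(N1+N3); set equal to 53/72  ⇒  N3/N1 = (53/72)/(1 − 53/72) = 53/19
N3 = N1 + 2·N2  ⇒  N2/N1 = (N3/N1 − 1)/2 = (53/19 − 1)/2 = 17/19
smallest multiple with N1 ≥ 12 and N2 ≥ 10: k = 1  ⇒  N1 = 1·19 = 19, N2 = 1·17 = 17 (N1 ≤ 40, N2 ≤ 30, N2 ≠ N1 ✓), N3 = 19 + 2·17 = 53
check: N3/(N1+N3) with N1 = 19, N3 = 53 gives 53/72; |achieved − target| = 0 ≤ 53/7200 ✓

N1=19 N2=17 achieved=53/72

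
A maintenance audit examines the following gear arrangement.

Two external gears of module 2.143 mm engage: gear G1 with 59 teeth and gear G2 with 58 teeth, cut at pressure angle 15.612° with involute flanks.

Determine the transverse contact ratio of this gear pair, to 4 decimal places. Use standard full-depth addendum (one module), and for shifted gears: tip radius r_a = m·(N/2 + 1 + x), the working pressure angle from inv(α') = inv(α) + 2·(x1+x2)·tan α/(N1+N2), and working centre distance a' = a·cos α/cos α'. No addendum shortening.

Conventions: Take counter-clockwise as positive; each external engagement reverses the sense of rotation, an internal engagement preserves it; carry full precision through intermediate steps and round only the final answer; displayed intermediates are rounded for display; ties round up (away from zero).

single-mesh involute tooth geometry (59T engaging 58T at module 2.143)
base radii: r_b1 = 60.886131, r_b2 = 59.854162
tip radii: r_a1 = 65.361500, r_a2 = 64.290000
no profile shift: α' = α, a' = a
action lengths: √(r_a1²−r_b1²) = 23.769829, √(r_a2²−r_b2²) = 23.466643
base pitch p_b = π·m·cos α = 6.484048
CR = (23.769829 + 23.466643 − 125.365500·sin 15.61200°)/6.484048 = 2.081711
contact ratio ≈ 2.0817

2.0817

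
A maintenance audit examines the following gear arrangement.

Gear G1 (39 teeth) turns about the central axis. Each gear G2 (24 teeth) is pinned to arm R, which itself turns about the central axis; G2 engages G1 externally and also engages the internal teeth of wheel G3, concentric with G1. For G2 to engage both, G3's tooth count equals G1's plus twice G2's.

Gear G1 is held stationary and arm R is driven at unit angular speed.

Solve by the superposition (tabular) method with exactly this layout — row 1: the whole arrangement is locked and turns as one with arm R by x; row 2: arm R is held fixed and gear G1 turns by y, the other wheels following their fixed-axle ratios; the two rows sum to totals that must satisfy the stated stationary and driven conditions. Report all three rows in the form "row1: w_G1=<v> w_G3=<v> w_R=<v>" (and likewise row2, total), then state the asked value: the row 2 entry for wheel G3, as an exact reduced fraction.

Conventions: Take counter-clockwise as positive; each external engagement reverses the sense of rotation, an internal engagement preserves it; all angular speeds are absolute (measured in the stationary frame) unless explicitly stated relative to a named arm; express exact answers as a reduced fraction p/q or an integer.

topology: planetary set — G1 39T / G2 24T / G3 87T, arm = carrier (Willis)
row 1 (train locked, turned with arm): all members turn x
row 2 (arm held, sun turns y): ω_ring = −(39/87)·y, ω_arm = 0
boundary: total ω_sun = x + y = 0 and total ω_arm = x = 1  ⇒  y = -1, x = 1
row 2 ring = −(39/87)·(-1) = 13/29
totals (row 1 + row 2): sun 1 + (-1) = 0, ring 1 + 13/29 = 42/29, arm 1 + 0 = 1
asked cell (row2, ring) = 13/29

row1: w_G1=1 w_G3=1 w_R=1
row2: w_G1=-1 w_G3=13/29 w_R=0
total: w_G1=0 w_G3=42/29 w_R=1
asked value: 13/29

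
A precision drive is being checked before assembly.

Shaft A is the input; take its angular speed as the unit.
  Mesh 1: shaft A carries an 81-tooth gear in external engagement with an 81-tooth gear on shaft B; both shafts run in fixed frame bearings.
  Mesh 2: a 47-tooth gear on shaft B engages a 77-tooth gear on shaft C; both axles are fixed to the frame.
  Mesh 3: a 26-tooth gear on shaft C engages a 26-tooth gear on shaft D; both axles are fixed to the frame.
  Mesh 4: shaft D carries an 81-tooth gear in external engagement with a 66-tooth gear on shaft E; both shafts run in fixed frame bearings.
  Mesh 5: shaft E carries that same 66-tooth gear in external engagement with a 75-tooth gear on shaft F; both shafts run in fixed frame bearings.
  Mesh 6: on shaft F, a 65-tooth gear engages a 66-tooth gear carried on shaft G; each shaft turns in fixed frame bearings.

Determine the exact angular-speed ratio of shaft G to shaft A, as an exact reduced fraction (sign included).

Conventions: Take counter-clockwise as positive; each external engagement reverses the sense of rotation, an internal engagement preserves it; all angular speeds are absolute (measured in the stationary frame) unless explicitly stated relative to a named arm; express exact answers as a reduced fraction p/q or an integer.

5499/8470

class = fixed-axis compound train [6 meshes; 6 ratios multiply, 6 sense flips]
mesh 1 [81T→81T]: running ratio 1, sense −
mesh 2 [47T→77T]: running ratio 47/77, sense +
mesh 3 [26T→26T]: running ratio 47/77, sense −
mesh 4 [81T→66T]: running ratio 1269/1694, sense +
mesh 5 [66T→75T]: running ratio 1269/1925, sense −
mesh 6 [65T→66T]: running ratio 5499/8470, sense +
ω_out/ω_in = 5499/8470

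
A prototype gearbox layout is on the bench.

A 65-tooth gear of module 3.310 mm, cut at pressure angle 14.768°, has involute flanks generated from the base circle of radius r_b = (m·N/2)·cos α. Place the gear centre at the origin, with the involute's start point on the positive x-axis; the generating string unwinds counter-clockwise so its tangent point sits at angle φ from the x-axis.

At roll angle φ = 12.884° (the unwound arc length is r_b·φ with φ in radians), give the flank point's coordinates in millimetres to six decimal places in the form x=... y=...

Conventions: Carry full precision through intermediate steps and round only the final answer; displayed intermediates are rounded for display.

x=106.618161 y=0.392273

topology: single-mesh involute geometry — m = 3.310, N = 65
pitch radius r_p = m·N/2 = 3.310·65/2 = 107.575000
base radius r_b = r_p·cos α = 107.575000·cos 14.768° = 104.021357
roll angle φ = 12.884° = 0.22486822 rad
x = r_b·(cos φ + φ·sin φ) = 106.618161
y = r_b·(sin φ − φ·cos φ) = 0.392273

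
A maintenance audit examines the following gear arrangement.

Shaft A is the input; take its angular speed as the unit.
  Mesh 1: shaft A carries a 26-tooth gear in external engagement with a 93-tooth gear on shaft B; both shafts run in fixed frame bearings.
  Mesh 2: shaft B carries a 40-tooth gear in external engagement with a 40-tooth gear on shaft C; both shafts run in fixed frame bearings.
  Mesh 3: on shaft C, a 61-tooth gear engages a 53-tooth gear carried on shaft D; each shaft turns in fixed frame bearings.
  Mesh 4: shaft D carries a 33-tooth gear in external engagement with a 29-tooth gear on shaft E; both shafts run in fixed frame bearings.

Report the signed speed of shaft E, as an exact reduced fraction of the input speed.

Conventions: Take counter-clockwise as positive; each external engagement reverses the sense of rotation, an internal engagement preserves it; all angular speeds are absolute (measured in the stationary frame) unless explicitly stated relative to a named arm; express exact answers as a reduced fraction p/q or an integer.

17446/47647

4-mesh fixed-axis compound train (all bearings frame-fixed)
mesh 1 [26T→93T]: |ω|/ω_in = 1×26/93 = 26/93, sense flips to −
mesh 2 [40T→40T]: |ω|/ω_in = (26/93)×40/40 = 26/93, sense flips to +
mesh 3 [61T→53T]: |ω|/ω_in = (26/93)×61/53 = 1586/4929, sense flips to −
mesh 4 [33T→29T]: |ω|/ω_in = (1586/4929)×33/29 = 17446/47647, sense flips to +
signed output speed (× input speed) = 17446/47647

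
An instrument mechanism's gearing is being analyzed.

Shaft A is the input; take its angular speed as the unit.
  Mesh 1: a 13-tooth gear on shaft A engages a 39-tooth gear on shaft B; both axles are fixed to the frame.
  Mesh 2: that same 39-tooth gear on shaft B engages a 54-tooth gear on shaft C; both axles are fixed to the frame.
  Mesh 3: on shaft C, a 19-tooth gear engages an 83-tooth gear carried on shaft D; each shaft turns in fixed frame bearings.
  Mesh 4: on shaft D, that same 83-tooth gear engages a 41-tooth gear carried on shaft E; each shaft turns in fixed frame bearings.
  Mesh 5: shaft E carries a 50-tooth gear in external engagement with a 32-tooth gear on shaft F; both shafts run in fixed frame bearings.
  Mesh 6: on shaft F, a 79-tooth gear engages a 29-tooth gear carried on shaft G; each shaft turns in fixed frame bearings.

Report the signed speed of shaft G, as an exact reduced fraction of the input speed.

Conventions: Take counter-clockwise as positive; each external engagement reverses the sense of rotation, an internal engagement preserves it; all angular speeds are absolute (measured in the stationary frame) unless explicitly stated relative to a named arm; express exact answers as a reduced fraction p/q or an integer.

487825/1027296

6-mesh fixed-axis compound train (all bearings frame-fixed)
mesh 1 [13T→39T]: |ω|/ω_in = 1×13/39 = 1/3, sense flips to −
mesh 2 [39T→54T]: |ω|/ω_in = (1/3)×39/54 = 13/54, sense flips to +
mesh 3 [19T→83T]: |ω|/ω_in = (13/54)×19/83 = 247/4482, sense flips to −
mesh 4 [83T→41T]: |ω|/ω_in = (247/4482)×83/41 = 247/2214, sense flips to +
mesh 5 [50T→32T]: |ω|/ω_in = (247/2214)×50/32 = 6175/35424, sense flips to −
mesh 6 [79T→29T]: |ω|/ω_in = (6175/35424)×79/29 = 487825/1027296, sense flips to +
signed output speed (× input speed) = 487825/1027296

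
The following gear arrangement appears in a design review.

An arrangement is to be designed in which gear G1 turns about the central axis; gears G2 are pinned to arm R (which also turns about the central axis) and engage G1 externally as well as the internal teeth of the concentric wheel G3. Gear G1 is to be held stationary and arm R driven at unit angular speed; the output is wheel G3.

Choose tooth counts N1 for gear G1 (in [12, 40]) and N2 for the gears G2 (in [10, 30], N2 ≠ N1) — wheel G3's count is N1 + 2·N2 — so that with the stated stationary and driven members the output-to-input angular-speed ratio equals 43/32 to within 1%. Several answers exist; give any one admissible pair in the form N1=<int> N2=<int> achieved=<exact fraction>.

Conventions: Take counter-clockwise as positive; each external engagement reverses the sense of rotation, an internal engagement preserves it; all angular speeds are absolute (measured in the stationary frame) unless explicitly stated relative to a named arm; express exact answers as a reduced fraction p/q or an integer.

class = planetary set [ratio 43/32 wanted; Willis about the carrier]
Willis with ω_sun = 0: ω_ring/ω_arm = (N1+N3)/N3; set equal to 43/32  ⇒  N3/N1 = 1/(43/32 − 1) = 32/11
N3 = N1 + 2·N2  ⇒  N2/N1 = (N3/N1 − 1)/2 = (32/11 − 1)/2 = 21/22
smallest multiple with N1 ≥ 12 and N2 ≥ 10: k = 1  ⇒  N1 = 1·22 = 22, N2 = 1·21 = 21 (N1 ≤ 40, N2 ≤ 30, N2 ≠ N1 ✓), N3 = 22 + 2·21 = 64
check: (N1+N3)/N3 with N1 = 22, N3 = 64 gives 43/32; |achieved − target| = 0 ≤ 43/3200 ✓

N1=22 N2=21 achieved=43/32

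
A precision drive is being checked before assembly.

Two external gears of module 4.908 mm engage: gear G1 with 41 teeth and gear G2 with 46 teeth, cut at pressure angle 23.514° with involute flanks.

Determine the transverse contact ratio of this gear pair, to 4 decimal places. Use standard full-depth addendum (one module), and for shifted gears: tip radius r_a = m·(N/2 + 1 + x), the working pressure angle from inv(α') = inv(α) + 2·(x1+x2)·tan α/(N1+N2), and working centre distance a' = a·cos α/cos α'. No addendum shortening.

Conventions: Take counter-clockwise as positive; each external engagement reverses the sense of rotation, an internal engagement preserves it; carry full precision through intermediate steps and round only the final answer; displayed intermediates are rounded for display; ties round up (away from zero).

recognized (one external pair, fixed centres): single-mesh tooth geometry, m = 4.908, N1 = 41, N2 = 46
base radii: r_b1 = 92.259276, r_b2 = 103.510408
tip radii: r_a1 = 105.522000, r_a2 = 117.792000
no profile shift: α' = α, a' = a
action lengths: √(r_a1²−r_b1²) = 51.216388, √(r_a2²−r_b2²) = 56.218776
base pitch p_b = π·m·cos α = 14.138589
CR = (51.216388 + 56.218776 − 213.498000·sin 23.51400°)/14.138589 = 1.574075
contact ratio ≈ 1.5741

1.5741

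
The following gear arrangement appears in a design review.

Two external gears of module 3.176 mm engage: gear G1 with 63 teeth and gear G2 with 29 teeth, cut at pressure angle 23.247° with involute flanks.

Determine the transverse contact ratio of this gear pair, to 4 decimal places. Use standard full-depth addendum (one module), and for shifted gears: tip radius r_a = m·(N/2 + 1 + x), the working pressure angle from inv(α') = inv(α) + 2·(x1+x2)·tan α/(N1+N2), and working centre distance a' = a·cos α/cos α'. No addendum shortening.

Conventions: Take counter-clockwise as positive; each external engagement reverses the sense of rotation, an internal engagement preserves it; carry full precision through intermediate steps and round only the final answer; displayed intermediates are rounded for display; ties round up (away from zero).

class = single-mesh tooth geometry [involute pair 63T × 29T, m = 3.176]
base radii: r_b1 = 91.921615, r_b2 = 42.313125
tip radii: r_a1 = 103.220000, r_a2 = 49.228000
no profile shift: α' = α, a' = a
action lengths: √(r_a1²−r_b1²) = 46.955138, √(r_a2²−r_b2²) = 25.159401
base pitch p_b = π·m·cos α = 9.167628
CR = (46.955138 + 25.159401 − 146.096000·sin 23.24700°)/9.167628 = 1.576315
contact ratio ≈ 1.5763

1.5763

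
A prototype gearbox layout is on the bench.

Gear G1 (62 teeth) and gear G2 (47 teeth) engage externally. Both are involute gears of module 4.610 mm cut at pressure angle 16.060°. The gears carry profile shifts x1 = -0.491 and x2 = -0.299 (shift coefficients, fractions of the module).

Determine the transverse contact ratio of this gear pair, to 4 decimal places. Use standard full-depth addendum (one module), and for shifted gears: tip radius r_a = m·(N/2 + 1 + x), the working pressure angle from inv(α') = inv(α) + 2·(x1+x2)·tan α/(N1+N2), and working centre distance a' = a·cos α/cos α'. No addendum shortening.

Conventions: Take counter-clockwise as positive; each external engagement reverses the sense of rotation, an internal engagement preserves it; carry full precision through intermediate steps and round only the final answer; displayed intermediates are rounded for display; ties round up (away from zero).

recognized (one external pair, fixed centres): single-mesh tooth geometry, m = 4.610, N1 = 62, N2 = 47
base radii: r_b1 = 137.332583, r_b2 = 104.106958
tip radii: r_a1 = 145.256490, r_a2 = 111.566610
inv(α') = inv(16.060°) + 2·(-0.491-0.299)·tan α/(62+47) = 0.00340622  ⇒  α' = 12.35574°
a' = a·cos α / cos α' = 251.2450·cos 16.060°/cos 12.35574° = 247.164393
action lengths: √(r_a1²−r_b1²) = 47.320286, √(r_a2²−r_b2²) = 40.110469
base pitch p_b = π·m·cos α = 13.917517
CR = (47.320286 + 40.110469 − 247.164393·sin 12.35574°)/13.917517 = 2.481932
contact ratio ≈ 2.4819

2.4819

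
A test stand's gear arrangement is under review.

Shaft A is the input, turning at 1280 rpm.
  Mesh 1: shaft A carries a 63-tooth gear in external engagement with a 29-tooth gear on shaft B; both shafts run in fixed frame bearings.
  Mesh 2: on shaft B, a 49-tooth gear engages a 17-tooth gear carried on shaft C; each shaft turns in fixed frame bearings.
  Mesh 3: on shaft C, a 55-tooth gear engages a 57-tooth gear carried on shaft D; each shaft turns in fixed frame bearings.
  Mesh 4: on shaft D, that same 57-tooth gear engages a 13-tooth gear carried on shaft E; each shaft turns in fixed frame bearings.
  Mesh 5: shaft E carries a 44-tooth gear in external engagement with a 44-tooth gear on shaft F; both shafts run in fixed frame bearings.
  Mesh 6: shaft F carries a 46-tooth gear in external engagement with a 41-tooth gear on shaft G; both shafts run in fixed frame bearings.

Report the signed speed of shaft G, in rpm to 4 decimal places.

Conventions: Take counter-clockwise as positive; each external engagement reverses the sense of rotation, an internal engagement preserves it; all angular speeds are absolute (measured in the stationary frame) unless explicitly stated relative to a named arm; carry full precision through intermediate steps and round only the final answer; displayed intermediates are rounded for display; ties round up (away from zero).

+38044.5973 rpm

6-mesh fixed-axis compound train (all bearings frame-fixed)
mesh 1 [63T→29T]: ω = 1280.0000×63/29 = 2780.6897 rpm, sense flips to −
mesh 2 [49T→17T]: ω = 2780.6897×49/17 = 8014.9290 rpm, sense flips to +
mesh 3 [55T→57T]: ω = 8014.9290×55/57 = 7733.7034 rpm, sense flips to −
mesh 4 [57T→13T]: ω = 7733.7034×57/13 = 33909.3150 rpm, sense flips to +
mesh 5 [44T→44T]: ω = 33909.3150×44/44 = 33909.3150 rpm, sense flips to −
mesh 6 [46T→41T]: ω = 33909.3150×46/41 = 38044.5973 rpm, sense flips to +
signed output speed = +38044.5973 rpm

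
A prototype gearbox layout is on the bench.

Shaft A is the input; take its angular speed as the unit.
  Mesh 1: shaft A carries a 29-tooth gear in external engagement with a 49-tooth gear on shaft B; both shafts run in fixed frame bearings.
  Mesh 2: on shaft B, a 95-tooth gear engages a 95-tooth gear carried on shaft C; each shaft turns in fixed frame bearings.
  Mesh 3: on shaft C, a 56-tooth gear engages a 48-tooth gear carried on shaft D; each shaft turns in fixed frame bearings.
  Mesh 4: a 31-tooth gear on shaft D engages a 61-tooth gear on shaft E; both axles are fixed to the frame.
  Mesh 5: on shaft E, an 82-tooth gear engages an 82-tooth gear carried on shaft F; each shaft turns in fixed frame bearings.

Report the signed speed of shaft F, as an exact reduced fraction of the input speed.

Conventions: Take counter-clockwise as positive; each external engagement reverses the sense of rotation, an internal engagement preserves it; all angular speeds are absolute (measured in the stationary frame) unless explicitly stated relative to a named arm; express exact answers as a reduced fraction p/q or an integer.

-899/2562

5-mesh fixed-axis compound train (all bearings frame-fixed)
mesh 1 [29T→49T]: |ω|/ω_in = 1×29/49 = 29/49, sense flips to −
mesh 2 [95T→95T]: |ω|/ω_in = (29/49)×95/95 = 29/49, sense flips to +
mesh 3 [56T→48T]: |ω|/ω_in = (29/49)×56/48 = 29/42, sense flips to −
mesh 4 [31T→61T]: |ω|/ω_in = (29/42)×31/61 = 899/2562, sense flips to +
mesh 5 [82T→82T]: |ω|/ω_in = (899/2562)×82/82 = 899/2562, sense flips to −
signed output speed (× input speed) = -899/2562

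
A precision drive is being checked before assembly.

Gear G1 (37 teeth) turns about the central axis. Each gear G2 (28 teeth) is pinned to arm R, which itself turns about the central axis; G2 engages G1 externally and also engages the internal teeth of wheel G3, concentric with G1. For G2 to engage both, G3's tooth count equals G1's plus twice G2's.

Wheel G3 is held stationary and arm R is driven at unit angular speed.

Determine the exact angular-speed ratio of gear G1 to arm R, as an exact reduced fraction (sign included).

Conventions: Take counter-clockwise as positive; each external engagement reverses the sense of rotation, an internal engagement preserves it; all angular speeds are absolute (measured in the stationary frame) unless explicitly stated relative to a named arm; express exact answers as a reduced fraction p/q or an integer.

topology: planetary set — G1 37T / G2 28T / G3 93T, arm = carrier (Willis)
ring teeth: 37 + 2·28 = 93
37(ω_sun−ω_arm) = −93(ω_ring−ω_arm),  ω_ring = 0, ω_arm = 1
ω_sun = 1 − (93/37)(0−1) = 130/37
ω_out/ω_in = 130/37

130/37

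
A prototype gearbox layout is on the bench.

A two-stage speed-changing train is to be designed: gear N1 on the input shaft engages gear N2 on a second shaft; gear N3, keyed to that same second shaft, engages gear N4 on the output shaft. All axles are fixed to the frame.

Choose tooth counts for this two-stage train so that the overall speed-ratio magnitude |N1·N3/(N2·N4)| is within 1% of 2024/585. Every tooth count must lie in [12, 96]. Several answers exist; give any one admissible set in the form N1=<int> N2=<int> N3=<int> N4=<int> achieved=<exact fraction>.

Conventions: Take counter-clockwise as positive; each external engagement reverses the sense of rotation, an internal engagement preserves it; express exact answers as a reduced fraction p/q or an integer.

N1=22 N2=13 N3=92 N4=45 achieved=2024/585

design class (target 2024/585): fixed-axis compound train
target = 2024/585 in lowest terms: an exact hit needs N1·N3 = k·2024 and N2·N4 = k·585 for one integer k, every count in [12, 96]; additionally prefer no 1:1 stage (N1 ≠ N2, N3 ≠ N4)
k = 1: N1·N3 = 2024 = 22·92, N2·N4 = 585 = 13·45
achieved = 22·92/(13·45) = 2024/585; |achieved − target| = 0 ≤ 506/14625 ✓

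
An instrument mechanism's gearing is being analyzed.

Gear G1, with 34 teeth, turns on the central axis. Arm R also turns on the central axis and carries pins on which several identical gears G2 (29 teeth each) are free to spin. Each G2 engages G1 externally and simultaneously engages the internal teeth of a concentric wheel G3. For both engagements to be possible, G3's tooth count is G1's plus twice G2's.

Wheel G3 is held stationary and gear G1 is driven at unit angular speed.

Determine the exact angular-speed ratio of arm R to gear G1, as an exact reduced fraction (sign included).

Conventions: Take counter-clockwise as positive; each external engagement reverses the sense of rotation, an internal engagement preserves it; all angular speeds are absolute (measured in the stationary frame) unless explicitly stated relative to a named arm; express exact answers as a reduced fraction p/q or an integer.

17/63

topology: planetary set — G1 34T / G2 29T / G3 92T, arm = carrier (Willis)
ring teeth: 34 + 2·29 = 92
34(ω_sun−ω_arm) = −92(ω_ring−ω_arm),  ω_ring = 0, ω_sun = 1
34(1−ω_arm) = −92(0−ω_arm)  ⇒  126·ω_arm = 34  ⇒  ω_arm = 17/63
ω_out/ω_in = 17/63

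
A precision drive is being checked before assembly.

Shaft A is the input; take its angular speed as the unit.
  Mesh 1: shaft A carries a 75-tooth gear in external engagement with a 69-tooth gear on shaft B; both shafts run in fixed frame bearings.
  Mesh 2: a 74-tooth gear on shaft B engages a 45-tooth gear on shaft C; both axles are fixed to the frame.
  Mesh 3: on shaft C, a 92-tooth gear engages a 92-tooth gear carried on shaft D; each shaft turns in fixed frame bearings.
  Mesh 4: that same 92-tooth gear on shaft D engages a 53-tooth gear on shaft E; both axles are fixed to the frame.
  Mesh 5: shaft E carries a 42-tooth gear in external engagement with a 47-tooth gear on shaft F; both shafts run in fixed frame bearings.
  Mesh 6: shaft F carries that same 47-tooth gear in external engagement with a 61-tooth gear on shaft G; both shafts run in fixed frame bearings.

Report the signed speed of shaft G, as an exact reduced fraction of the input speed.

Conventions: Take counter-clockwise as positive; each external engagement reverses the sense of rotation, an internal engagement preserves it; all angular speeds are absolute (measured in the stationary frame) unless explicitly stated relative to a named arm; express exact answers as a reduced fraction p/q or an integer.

20720/9699

6-mesh fixed-axis compound train (all bearings frame-fixed)
mesh 1 [75T→69T]: |ω|/ω_in = 1×75/69 = 25/23, sense flips to −
mesh 2 [74T→45T]: |ω|/ω_in = (25/23)×74/45 = 370/207, sense flips to +
mesh 3 [92T→92T]: |ω|/ω_in = (370/207)×92/92 = 370/207, sense flips to −
mesh 4 [92T→53T]: |ω|/ω_in = (370/207)×92/53 = 1480/477, sense flips to +
mesh 5 [42T→47T]: |ω|/ω_in = (1480/477)×42/47 = 20720/7473, sense flips to −
mesh 6 [47T→61T]: |ω|/ω_in = (20720/7473)×47/61 = 20720/9699, sense flips to +
signed output speed (× input speed) = 20720/9699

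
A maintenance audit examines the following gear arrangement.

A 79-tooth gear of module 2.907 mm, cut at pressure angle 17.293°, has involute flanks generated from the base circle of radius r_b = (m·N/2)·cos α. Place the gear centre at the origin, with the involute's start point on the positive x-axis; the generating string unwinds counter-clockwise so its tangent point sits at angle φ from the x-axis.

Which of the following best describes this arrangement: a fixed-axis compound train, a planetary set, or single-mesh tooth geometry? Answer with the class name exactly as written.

single-mesh tooth geometry

class = single-mesh tooth geometry [base-circle involute, m = 2.907, 79T]
classification: single-mesh tooth geometry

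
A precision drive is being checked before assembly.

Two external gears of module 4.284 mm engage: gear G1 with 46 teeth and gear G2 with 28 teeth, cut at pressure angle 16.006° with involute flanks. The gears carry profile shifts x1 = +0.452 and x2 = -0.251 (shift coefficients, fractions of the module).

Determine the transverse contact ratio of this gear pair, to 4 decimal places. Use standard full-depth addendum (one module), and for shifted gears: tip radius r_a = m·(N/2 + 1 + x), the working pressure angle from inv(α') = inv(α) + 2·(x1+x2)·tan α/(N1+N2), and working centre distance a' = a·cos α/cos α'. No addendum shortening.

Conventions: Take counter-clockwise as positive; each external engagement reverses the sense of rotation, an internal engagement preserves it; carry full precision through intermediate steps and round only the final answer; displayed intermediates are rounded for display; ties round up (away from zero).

single-mesh involute tooth geometry (46T engaging 28T at module 4.284)
base radii: r_b1 = 94.712193, r_b2 = 57.650900
tip radii: r_a1 = 104.752368, r_a2 = 63.184716
inv(α') = inv(16.006°) + 2·(+0.452-0.251)·tan α/(46+28) = 0.00905966  ⇒  α' = 17.02140°
a' = a·cos α / cos α' = 158.5080·cos 16.006°/cos 17.02140° = 159.343033
action lengths: √(r_a1²−r_b1²) = 44.751080, √(r_a2²−r_b2²) = 25.858888
base pitch p_b = π·m·cos α = 12.936832
CR = (44.751080 + 25.858888 − 159.343033·sin 17.02140°)/12.936832 = 1.852515
contact ratio ≈ 1.8525

1.8525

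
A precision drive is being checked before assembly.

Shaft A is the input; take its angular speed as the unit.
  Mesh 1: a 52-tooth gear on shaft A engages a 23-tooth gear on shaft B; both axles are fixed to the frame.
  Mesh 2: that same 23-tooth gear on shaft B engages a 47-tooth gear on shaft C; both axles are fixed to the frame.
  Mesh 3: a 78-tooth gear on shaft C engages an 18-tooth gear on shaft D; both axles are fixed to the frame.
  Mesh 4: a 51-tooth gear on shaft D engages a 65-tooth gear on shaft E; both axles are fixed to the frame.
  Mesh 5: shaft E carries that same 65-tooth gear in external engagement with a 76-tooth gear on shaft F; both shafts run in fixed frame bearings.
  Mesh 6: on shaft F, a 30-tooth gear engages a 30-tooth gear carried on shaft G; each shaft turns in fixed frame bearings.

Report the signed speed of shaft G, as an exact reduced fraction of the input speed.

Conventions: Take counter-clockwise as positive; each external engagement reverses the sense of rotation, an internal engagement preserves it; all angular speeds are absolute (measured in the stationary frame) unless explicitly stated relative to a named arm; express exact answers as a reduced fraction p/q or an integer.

6-mesh fixed-axis compound train (all bearings frame-fixed)
mesh 1 [52T→23T]: |ω|/ω_in = 1×52/23 = 52/23, sense flips to −
mesh 2 [23T→47T]: |ω|/ω_in = (52/23)×23/47 = 52/47, sense flips to +
mesh 3 [78T→18T]: |ω|/ω_in = (52/47)×78/18 = 676/141, sense flips to −
mesh 4 [51T→65T]: |ω|/ω_in = (676/141)×51/65 = 884/235, sense flips to +
mesh 5 [65T→76T]: |ω|/ω_in = (884/235)×65/76 = 2873/893, sense flips to −
mesh 6 [30T→30T]: |ω|/ω_in = (2873/893)×30/30 = 2873/893, sense flips to +
signed output speed (× input speed) = 2873/893

2873/893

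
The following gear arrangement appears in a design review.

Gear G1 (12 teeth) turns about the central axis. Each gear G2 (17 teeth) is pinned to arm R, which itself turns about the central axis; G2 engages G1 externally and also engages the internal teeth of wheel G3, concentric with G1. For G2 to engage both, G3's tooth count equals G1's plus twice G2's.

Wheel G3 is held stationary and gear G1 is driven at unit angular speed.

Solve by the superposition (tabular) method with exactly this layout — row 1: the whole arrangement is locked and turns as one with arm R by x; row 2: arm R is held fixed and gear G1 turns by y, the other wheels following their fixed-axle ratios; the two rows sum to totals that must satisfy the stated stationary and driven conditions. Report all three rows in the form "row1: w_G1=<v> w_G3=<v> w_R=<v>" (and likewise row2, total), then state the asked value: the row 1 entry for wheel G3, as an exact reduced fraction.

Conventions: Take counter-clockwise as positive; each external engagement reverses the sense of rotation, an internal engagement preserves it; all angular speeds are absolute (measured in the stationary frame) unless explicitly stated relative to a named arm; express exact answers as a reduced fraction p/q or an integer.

class = planetary set [G3 = 12+2·17 = 46; Willis about the carrier]
row 1: whole set turns with the arm by x
row 2 — arm fixed, fixed-axis ratios: sun y, ring −(12/46)·y, arm 0
boundary: total ω_ring = x − (12/46)·y = 0 and total ω_sun = x + y = 1  ⇒  y = 23/29, x = 6/29
row 2 ring = −(12/46)·23/29 = -6/29
totals (row 1 + row 2): sun 6/29 + 23/29 = 1, ring 6/29 + (-6/29) = 0, arm 6/29 + 0 = 6/29
asked cell (row1, ring) = 6/29

row1: w_G1=6/29 w_G3=6/29 w_R=6/29
row2: w_G1=23/29 w_G3=-6/29 w_R=0
total: w_G1=1 w_G3=0 w_R=6/29
asked value: 6/29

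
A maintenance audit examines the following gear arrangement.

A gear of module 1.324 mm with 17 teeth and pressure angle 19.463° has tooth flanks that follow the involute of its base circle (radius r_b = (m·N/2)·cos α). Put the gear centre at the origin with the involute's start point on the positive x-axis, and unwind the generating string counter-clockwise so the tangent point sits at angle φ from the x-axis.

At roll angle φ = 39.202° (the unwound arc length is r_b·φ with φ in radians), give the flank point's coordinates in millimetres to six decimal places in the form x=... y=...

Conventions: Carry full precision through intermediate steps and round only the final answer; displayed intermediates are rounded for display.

recognized (one wheel, involute flank): single-mesh tooth geometry, m = 1.324, N = 17
pitch radius r_p = m·N/2 = 1.324·17/2 = 11.254000
base radius r_b = r_p·cos α = 11.254000·cos 19.463° = 10.610911
roll angle φ = 39.202° = 0.68420397 rad
x = r_b·(cos φ + φ·sin φ) = 12.811379
y = r_b·(sin φ − φ·cos φ) = 1.080736

x=12.811379 y=1.080736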